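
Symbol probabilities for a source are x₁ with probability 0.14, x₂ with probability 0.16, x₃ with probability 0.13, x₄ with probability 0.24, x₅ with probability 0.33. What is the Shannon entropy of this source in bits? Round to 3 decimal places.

H = −Σ pᵢ log₂ pᵢ.
−0.14·log₂(0.14) = 0.3971
−0.16·log₂(0.16) = 0.4230
−0.13·log₂(0.13) = 0.3826
−0.24·log₂(0.24) = 0.4941
−0.33·log₂(0.33) = 0.5278
Sum ≈ 2.2247 → 2.225 bits.

2.225 bits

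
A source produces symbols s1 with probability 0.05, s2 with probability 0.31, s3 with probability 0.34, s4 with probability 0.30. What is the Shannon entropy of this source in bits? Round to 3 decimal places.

H = −Σ pᵢ log₂ pᵢ.
−0.05·log₂(0.05) = 0.2161
−0.31·log₂(0.31) = 0.5238
−0.34·log₂(0.34) = 0.5292
−0.30·log₂(0.30) = 0.5211
Sum ≈ 1.7902 → 1.790 bits.

1.790 bits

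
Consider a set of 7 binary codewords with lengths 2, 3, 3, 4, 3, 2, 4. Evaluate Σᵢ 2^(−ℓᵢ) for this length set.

1

With common denominator 2^4 = 16: Σ 2^(−ℓᵢ) = 4/16 + 2/16 + 2/16 + 1/16 + 2/16 + 4/16 + 1/16 = 16/16 = 1.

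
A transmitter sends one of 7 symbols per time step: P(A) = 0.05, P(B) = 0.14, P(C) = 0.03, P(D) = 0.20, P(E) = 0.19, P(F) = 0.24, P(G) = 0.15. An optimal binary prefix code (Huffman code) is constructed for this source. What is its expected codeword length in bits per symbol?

2.64 bits/symbol

Repeatedly combine the two least-probable nodes; the expected code length is the sum of the merged weights.
merge 3/100 + 1/20 → 2/25
merge 2/25 + 7/50 → 11/50
merge 3/20 + 19/100 → 17/50
merge 1/5 + 11/50 → 21/50
merge 6/25 + 17/50 → 29/50
merge 21/50 + 29/50 → 1
L = 2/25 + 11/50 + 17/50 + 21/50 + 29/50 + 1 = 66/25 = 2.64 bits/symbol.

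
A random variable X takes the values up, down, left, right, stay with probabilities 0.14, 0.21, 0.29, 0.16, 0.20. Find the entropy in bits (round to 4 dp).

2.2752 bits

H = −Σ pᵢ log₂ pᵢ.
−0.14·log₂(0.14) = 0.3971
−0.21·log₂(0.21) = 0.4728
−0.29·log₂(0.29) = 0.5179
−0.16·log₂(0.16) = 0.4230
−0.20·log₂(0.20) = 0.4644
Sum ≈ 2.2752 → 2.2752 bits.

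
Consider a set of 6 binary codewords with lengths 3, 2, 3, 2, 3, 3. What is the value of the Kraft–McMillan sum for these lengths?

With common denominator 2^3 = 8: Σ 2^(−ℓᵢ) = 1/8 + 2/8 + 1/8 + 2/8 + 1/8 + 1/8 = 8/8 = 1.

1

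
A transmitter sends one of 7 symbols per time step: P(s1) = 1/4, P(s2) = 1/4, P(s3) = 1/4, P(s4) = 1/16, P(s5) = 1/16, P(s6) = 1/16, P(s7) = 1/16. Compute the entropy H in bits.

Each probability is a power of 1/2, so log₂(1/p) is an integer.
H = Σ p·log₂(1/p) = 1/4·2 + 1/4·2 + 1/4·2 + 1/16·4 + 1/16·4 + 1/16·4 + 1/16·4 = 2.5 bits.

2.5 bits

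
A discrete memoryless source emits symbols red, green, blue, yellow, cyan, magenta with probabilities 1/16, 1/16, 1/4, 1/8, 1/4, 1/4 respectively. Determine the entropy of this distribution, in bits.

2.375 bits

Each probability is a power of 1/2, so log₂(1/p) is an integer.
H = Σ p·log₂(1/p) = 1/16·4 + 1/16·4 + 1/4·2 + 1/8·3 + 1/4·2 + 1/4·2 = 2.375 bits.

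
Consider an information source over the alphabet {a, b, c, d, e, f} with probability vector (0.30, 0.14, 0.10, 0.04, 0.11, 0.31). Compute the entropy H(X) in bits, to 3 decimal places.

H = −Σ pᵢ log₂ pᵢ.
−0.30·log₂(0.30) = 0.5211
−0.14·log₂(0.14) = 0.3971
−0.10·log₂(0.10) = 0.3322
−0.04·log₂(0.04) = 0.1858
−0.11·log₂(0.11) = 0.3503
−0.31·log₂(0.31) = 0.5238
Sum ≈ 2.3102 → 2.310 bits.

2.310 bits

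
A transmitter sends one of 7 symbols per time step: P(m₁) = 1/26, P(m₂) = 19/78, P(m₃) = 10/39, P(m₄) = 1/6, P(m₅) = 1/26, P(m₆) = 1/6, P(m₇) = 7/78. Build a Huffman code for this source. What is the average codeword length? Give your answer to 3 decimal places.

Repeatedly combine the two least-probable nodes; the expected code length is the sum of the merged weights.
merge 1/26 + 1/26 → 1/13
merge 1/13 + 7/78 → 1/6
merge 1/6 + 1/6 → 1/3
merge 1/6 + 19/78 → 16/39
merge 10/39 + 1/3 → 23/39
merge 16/39 + 23/39 → 1
L = 1/13 + 1/6 + 1/3 + 16/39 + 23/39 + 1 = 67/26 ≈ 2.577 bits/symbol.

2.577 bits/symbol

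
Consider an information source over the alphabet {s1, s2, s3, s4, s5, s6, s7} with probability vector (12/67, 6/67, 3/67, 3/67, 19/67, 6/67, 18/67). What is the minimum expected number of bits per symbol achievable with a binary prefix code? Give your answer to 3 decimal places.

Repeatedly combine the two least-probable nodes; the expected code length is the sum of the merged weights.
merge 3/67 + 3/67 → 6/67
merge 6/67 + 6/67 → 12/67
merge 6/67 + 12/67 → 18/67
merge 12/67 + 18/67 → 30/67
merge 18/67 + 19/67 → 37/67
merge 30/67 + 37/67 → 1
L = 6/67 + 12/67 + 18/67 + 30/67 + 37/67 + 1 = 170/67 ≈ 2.537 bits/symbol.

2.537 bits/symbol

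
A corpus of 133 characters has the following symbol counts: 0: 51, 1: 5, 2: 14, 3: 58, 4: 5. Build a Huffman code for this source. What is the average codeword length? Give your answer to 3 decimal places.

Probabilities are the counts divided by 133.
Repeatedly combine the two least-probable nodes; the expected code length is the sum of the merged weights.
merge 5/133 + 5/133 → 10/133
merge 10/133 + 2/19 → 24/133
merge 24/133 + 51/133 → 75/133
merge 58/133 + 75/133 → 1
L = 10/133 + 24/133 + 75/133 + 1 = 242/133 ≈ 1.820 bits/symbol.

1.820 bits/symbol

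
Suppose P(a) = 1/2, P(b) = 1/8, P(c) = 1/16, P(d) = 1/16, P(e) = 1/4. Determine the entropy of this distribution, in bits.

Each probability is a power of 1/2, so log₂(1/p) is an integer.
H = Σ p·log₂(1/p) = 1/2·1 + 1/8·3 + 1/16·4 + 1/16·4 + 1/4·2 = 1.875 bits.

1.875 bits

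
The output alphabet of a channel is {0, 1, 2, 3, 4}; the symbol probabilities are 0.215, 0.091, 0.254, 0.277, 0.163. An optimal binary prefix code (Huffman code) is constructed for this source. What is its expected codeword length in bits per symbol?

Repeatedly combine the two least-probable nodes; the expected code length is the sum of the merged weights.
merge 91/1000 + 163/1000 → 127/500
merge 43/200 + 127/500 → 469/1000
merge 127/500 + 277/1000 → 531/1000
merge 469/1000 + 531/1000 → 1
L = 127/500 + 469/1000 + 531/1000 + 1 = 1127/500 = 2.254 bits/symbol.

2.254 bits/symbol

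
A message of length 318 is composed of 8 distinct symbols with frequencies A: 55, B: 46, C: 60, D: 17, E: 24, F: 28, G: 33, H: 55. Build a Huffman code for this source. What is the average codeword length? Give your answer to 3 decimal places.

2.940 bits/symbol

Probabilities are the counts divided by 318.
Repeatedly combine the two least-probable nodes; the expected code length is the sum of the merged weights.
merge 17/318 + 4/53 → 41/318
merge 14/159 + 11/106 → 61/318
merge 41/318 + 23/159 → 29/106
merge 55/318 + 55/318 → 55/159
merge 10/53 + 61/318 → 121/318
merge 29/106 + 55/159 → 197/318
merge 121/318 + 197/318 → 1
L = 41/318 + 61/318 + 29/106 + 55/159 + 121/318 + 197/318 + 1 = 935/318 ≈ 2.940 bits/symbol.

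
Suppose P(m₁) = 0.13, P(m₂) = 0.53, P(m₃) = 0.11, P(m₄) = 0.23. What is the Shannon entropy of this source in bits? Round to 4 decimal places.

H = −Σ pᵢ log₂ pᵢ.
−0.13·log₂(0.13) = 0.3826
−0.53·log₂(0.53) = 0.4854
−0.11·log₂(0.11) = 0.3503
−0.23·log₂(0.23) = 0.4877
Sum ≈ 1.7060 → 1.7060 bits.

1.7060 bits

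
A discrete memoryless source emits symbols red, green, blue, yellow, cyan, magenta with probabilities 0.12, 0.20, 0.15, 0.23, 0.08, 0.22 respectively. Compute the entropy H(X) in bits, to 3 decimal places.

2.502 bits

H = −Σ pᵢ log₂ pᵢ.
−0.12·log₂(0.12) = 0.3671
−0.20·log₂(0.20) = 0.4644
−0.15·log₂(0.15) = 0.4105
−0.23·log₂(0.23) = 0.4877
−0.08·log₂(0.08) = 0.2915
−0.22·log₂(0.22) = 0.4806
Sum ≈ 2.5017 → 2.502 bits.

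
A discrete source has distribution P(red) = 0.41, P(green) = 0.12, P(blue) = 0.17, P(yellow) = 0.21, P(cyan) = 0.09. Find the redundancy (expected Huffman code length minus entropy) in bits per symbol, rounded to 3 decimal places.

0.065 bits

Entropy H = −Σ p log₂ p ≈ 2.1145 bits.
Huffman merges: 9/100+3/25→21/100; 17/100+21/100→19/50; 21/100+19/50→59/100; 41/100+59/100→1. L = 109/50 ≈ 2.1800.
L − H = 2.1800 − 2.1145 = 0.065 bits.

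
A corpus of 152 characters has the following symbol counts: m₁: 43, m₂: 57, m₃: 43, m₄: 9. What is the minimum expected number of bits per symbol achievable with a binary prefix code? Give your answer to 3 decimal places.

1.967 bits/symbol

Probabilities are the counts divided by 152.
Repeatedly combine the two least-probable nodes; the expected code length is the sum of the merged weights.
merge 9/152 + 43/152 → 13/38
merge 43/152 + 13/38 → 5/8
merge 3/8 + 5/8 → 1
L = 13/38 + 5/8 + 1 = 299/152 ≈ 1.967 bits/symbol.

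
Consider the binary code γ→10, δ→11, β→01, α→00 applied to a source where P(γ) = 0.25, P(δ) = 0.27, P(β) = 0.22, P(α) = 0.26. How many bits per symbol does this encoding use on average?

2 bits/symbol

L̄ = Σ pᵢ·ℓᵢ = 0.25·2 + 0.27·2 + 0.22·2 + 0.26·2 = 2 bits/symbol.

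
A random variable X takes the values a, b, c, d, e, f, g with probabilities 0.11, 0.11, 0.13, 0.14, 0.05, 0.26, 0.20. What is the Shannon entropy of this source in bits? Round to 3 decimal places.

H = −Σ pᵢ log₂ pᵢ.
−0.11·log₂(0.11) = 0.3503
−0.11·log₂(0.11) = 0.3503
−0.13·log₂(0.13) = 0.3826
−0.14·log₂(0.14) = 0.3971
−0.05·log₂(0.05) = 0.2161
−0.26·log₂(0.26) = 0.5053
−0.20·log₂(0.20) = 0.4644
Sum ≈ 2.6661 → 2.666 bits.

2.666 bits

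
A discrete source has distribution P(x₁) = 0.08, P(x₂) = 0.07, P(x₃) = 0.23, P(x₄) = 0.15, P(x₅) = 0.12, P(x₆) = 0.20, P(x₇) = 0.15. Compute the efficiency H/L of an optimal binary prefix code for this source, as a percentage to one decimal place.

99.3%

Entropy H = −Σ p log₂ p ≈ 2.7003 bits.
Huffman merges: 7/100+2/25→3/20; 3/25+3/20→27/100; 3/20+3/20→3/10; 1/5+23/100→43/100; 27/100+3/10→57/100; 43/100+57/100→1. L = 68/25 ≈ 2.7200.
Efficiency = H/L = 2.7003/2.7200 = 99.3%.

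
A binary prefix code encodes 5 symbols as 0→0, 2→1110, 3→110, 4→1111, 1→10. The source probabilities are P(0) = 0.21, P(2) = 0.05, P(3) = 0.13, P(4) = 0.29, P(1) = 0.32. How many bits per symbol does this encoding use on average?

2.6 bits/symbol

L̄ = Σ pᵢ·ℓᵢ = 0.21·1 + 0.05·4 + 0.13·3 + 0.29·4 + 0.32·2 = 2.6 bits/symbol.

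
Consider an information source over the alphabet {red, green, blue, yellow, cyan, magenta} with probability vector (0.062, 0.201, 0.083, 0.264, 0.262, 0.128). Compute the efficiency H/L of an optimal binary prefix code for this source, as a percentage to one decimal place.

Entropy H = −Σ p log₂ p ≈ 2.4052 bits.
Huffman merges: 31/500+83/1000→29/200; 16/125+29/200→273/1000; 201/1000+131/500→463/1000; 33/125+273/1000→537/1000; 463/1000+537/1000→1. L = 1209/500 ≈ 2.4180.
Efficiency = H/L = 2.4052/2.4180 = 99.5%.

99.5%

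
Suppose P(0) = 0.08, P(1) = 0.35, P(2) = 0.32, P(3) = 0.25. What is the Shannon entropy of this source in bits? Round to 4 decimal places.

H = −Σ pᵢ log₂ pᵢ.
−0.08·log₂(0.08) = 0.2915
−0.35·log₂(0.35) = 0.5301
−0.32·log₂(0.32) = 0.5260
−0.25·log₂(0.25) = 0.5000
Sum ≈ 1.8476 → 1.8476 bits.

1.8476 bits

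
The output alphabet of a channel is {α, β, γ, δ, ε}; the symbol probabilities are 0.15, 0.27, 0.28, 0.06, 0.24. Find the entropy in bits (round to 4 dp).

H = −Σ pᵢ log₂ pᵢ.
−0.15·log₂(0.15) = 0.4105
−0.27·log₂(0.27) = 0.5100
−0.28·log₂(0.28) = 0.5142
−0.06·log₂(0.06) = 0.2435
−0.24·log₂(0.24) = 0.4941
Sum ≈ 2.1725 → 2.1725 bits.

2.1725 bits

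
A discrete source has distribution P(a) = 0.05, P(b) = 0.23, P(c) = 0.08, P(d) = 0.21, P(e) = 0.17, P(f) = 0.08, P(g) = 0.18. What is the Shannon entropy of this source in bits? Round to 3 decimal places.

H = −Σ pᵢ log₂ pᵢ.
−0.05·log₂(0.05) = 0.2161
−0.23·log₂(0.23) = 0.4877
−0.08·log₂(0.08) = 0.2915
−0.21·log₂(0.21) = 0.4728
−0.17·log₂(0.17) = 0.4346
−0.08·log₂(0.08) = 0.2915
−0.18·log₂(0.18) = 0.4453
Sum ≈ 2.6395 → 2.639 bits.

2.639 bits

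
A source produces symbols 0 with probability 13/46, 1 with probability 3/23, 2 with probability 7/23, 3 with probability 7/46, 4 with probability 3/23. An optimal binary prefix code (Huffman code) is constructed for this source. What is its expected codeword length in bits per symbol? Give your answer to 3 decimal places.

2.261 bits/symbol

Repeatedly combine the two least-probable nodes; the expected code length is the sum of the merged weights.
merge 3/23 + 3/23 → 6/23
merge 7/46 + 6/23 → 19/46
merge 13/46 + 7/23 → 27/46
merge 19/46 + 27/46 → 1
L = 6/23 + 19/46 + 27/46 + 1 = 52/23 ≈ 2.261 bits/symbol.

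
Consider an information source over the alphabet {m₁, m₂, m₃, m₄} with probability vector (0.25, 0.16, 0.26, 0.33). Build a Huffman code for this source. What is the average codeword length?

2 bits/symbol

Repeatedly combine the two least-probable nodes; the expected code length is the sum of the merged weights.
merge 4/25 + 1/4 → 41/100
merge 13/50 + 33/100 → 59/100
merge 41/100 + 59/100 → 1
L = 41/100 + 59/100 + 1 = 2 bits/symbol.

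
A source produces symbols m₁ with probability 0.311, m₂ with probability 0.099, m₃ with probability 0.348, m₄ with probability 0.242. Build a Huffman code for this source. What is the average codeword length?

1.993 bits/symbol

Repeatedly combine the two least-probable nodes; the expected code length is the sum of the merged weights.
merge 99/1000 + 121/500 → 341/1000
merge 311/1000 + 341/1000 → 163/250
merge 87/250 + 163/250 → 1
L = 341/1000 + 163/250 + 1 = 1993/1000 = 1.993 bits/symbol.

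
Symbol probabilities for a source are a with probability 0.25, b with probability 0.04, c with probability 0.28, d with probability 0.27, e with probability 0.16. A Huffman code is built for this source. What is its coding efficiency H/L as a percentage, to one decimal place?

97.0%

Entropy H = −Σ p log₂ p ≈ 2.1330 bits.
Huffman merges: 1/25+4/25→1/5; 1/5+1/4→9/20; 27/100+7/25→11/20; 9/20+11/20→1. L = 11/5 ≈ 2.2000.
Efficiency = H/L = 2.1330/2.2000 = 97.0%.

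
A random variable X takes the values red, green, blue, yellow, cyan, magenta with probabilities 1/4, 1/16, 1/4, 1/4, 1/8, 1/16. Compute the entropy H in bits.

Each probability is a power of 1/2, so log₂(1/p) is an integer.
H = Σ p·log₂(1/p) = 1/4·2 + 1/16·4 + 1/4·2 + 1/4·2 + 1/8·3 + 1/16·4 = 2.375 bits.

2.375 bits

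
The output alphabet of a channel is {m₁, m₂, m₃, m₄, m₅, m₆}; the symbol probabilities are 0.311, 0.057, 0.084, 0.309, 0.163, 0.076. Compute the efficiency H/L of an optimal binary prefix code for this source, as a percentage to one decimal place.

Entropy H = −Σ p log₂ p ≈ 2.2925 bits.
Huffman merges: 57/1000+19/250→133/1000; 21/250+133/1000→217/1000; 163/1000+217/1000→19/50; 309/1000+311/1000→31/50; 19/50+31/50→1. L = 47/20 ≈ 2.3500.
Efficiency = H/L = 2.2925/2.3500 = 97.6%.

97.6%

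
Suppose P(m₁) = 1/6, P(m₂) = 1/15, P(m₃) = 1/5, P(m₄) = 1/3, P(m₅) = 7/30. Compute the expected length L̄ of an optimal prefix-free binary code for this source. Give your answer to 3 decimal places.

Repeatedly combine the two least-probable nodes; the expected code length is the sum of the merged weights.
merge 1/15 + 1/6 → 7/30
merge 1/5 + 7/30 → 13/30
merge 7/30 + 1/3 → 17/30
merge 13/30 + 17/30 → 1
L = 7/30 + 13/30 + 17/30 + 1 = 67/30 ≈ 2.233 bits/symbol.

2.233 bits/symbol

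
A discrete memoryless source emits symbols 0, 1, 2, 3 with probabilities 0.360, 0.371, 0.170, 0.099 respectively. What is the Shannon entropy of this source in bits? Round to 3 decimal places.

1.826 bits

H = −Σ pᵢ log₂ pᵢ.
−0.360·log₂(0.360) = 0.5306
−0.371·log₂(0.371) = 0.5307
−0.170·log₂(0.170) = 0.4346
−0.099·log₂(0.099) = 0.3303
Sum ≈ 1.8262 → 1.826 bits.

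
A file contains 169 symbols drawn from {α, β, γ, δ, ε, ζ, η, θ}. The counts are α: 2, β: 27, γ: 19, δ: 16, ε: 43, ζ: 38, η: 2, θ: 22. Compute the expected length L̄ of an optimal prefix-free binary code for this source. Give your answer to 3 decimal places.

Probabilities are the counts divided by 169.
Repeatedly combine the two least-probable nodes; the expected code length is the sum of the merged weights.
merge 2/169 + 2/169 → 4/169
merge 4/169 + 16/169 → 20/169
merge 19/169 + 20/169 → 3/13
merge 22/169 + 27/169 → 49/169
merge 38/169 + 3/13 → 77/169
merge 43/169 + 49/169 → 92/169
merge 77/169 + 92/169 → 1
L = 4/169 + 20/169 + 3/13 + 49/169 + 77/169 + 92/169 + 1 = 450/169 ≈ 2.663 bits/symbol.

2.663 bits/symbol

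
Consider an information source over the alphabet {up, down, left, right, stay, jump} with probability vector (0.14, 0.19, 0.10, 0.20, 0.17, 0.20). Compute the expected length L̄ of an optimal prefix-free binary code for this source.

2.6 bits/symbol

Repeatedly combine the two least-probable nodes; the expected code length is the sum of the merged weights.
merge 1/10 + 7/50 → 6/25
merge 17/100 + 19/100 → 9/25
merge 1/5 + 1/5 → 2/5
merge 6/25 + 9/25 → 3/5
merge 2/5 + 3/5 → 1
L = 6/25 + 9/25 + 2/5 + 3/5 + 1 = 13/5 = 2.6 bits/symbol.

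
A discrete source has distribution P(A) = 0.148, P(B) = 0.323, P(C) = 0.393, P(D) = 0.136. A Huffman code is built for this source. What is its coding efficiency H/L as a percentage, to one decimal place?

98.1%

Entropy H = −Σ p log₂ p ≈ 1.8555 bits.
Huffman merges: 17/125+37/250→71/250; 71/250+323/1000→607/1000; 393/1000+607/1000→1. L = 1891/1000 ≈ 1.8910.
Efficiency = H/L = 1.8555/1.8910 = 98.1%.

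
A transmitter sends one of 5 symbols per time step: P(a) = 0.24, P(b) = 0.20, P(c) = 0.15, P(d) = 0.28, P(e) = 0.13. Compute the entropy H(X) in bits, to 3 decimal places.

2.266 bits

H = −Σ pᵢ log₂ pᵢ.
−0.24·log₂(0.24) = 0.4941
−0.20·log₂(0.20) = 0.4644
−0.15·log₂(0.15) = 0.4105
−0.28·log₂(0.28) = 0.5142
−0.13·log₂(0.13) = 0.3826
Sum ≈ 2.2659 → 2.266 bits.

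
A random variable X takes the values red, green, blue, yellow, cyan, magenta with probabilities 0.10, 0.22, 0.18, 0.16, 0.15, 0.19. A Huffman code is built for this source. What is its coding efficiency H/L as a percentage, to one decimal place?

98.3%

Entropy H = −Σ p log₂ p ≈ 2.5469 bits.
Huffman merges: 1/10+3/20→1/4; 4/25+9/50→17/50; 19/100+11/50→41/100; 1/4+17/50→59/100; 41/100+59/100→1. L = 259/100 ≈ 2.5900.
Efficiency = H/L = 2.5469/2.5900 = 98.3%.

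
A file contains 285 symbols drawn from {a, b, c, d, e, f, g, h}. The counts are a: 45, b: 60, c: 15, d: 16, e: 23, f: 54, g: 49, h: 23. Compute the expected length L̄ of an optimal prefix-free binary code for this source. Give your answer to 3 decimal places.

2.870 bits/symbol

Probabilities are the counts divided by 285.
Repeatedly combine the two least-probable nodes; the expected code length is the sum of the merged weights.
merge 1/19 + 16/285 → 31/285
merge 23/285 + 23/285 → 46/285
merge 31/285 + 3/19 → 4/15
merge 46/285 + 49/285 → 1/3
merge 18/95 + 4/19 → 2/5
merge 4/15 + 1/3 → 3/5
merge 2/5 + 3/5 → 1
L = 31/285 + 46/285 + 4/15 + 1/3 + 2/5 + 3/5 + 1 = 818/285 ≈ 2.870 bits/symbol.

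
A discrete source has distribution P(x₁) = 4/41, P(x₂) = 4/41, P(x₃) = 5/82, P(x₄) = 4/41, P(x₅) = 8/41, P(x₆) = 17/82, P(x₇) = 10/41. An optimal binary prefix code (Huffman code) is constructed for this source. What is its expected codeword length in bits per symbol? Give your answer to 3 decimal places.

Repeatedly combine the two least-probable nodes; the expected code length is the sum of the merged weights.
merge 5/82 + 4/41 → 13/82
merge 4/41 + 4/41 → 8/41
merge 13/82 + 8/41 → 29/82
merge 8/41 + 17/82 → 33/82
merge 10/41 + 29/82 → 49/82
merge 33/82 + 49/82 → 1
L = 13/82 + 8/41 + 29/82 + 33/82 + 49/82 + 1 = 111/41 ≈ 2.707 bits/symbol.

2.707 bits/symbol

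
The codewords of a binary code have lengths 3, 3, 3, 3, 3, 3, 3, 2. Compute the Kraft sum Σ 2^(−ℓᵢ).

With common denominator 2^3 = 8: Σ 2^(−ℓᵢ) = 1/8 + 1/8 + 1/8 + 1/8 + 1/8 + 1/8 + 1/8 + 2/8 = 9/8 = 1.125.

1.125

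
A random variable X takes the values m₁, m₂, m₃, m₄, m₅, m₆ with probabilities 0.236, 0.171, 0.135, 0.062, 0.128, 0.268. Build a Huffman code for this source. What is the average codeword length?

2.496 bits/symbol

Repeatedly combine the two least-probable nodes; the expected code length is the sum of the merged weights.
merge 31/500 + 16/125 → 19/100
merge 27/200 + 171/1000 → 153/500
merge 19/100 + 59/250 → 213/500
merge 67/250 + 153/500 → 287/500
merge 213/500 + 287/500 → 1
L = 19/100 + 153/500 + 213/500 + 287/500 + 1 = 312/125 = 2.496 bits/symbol.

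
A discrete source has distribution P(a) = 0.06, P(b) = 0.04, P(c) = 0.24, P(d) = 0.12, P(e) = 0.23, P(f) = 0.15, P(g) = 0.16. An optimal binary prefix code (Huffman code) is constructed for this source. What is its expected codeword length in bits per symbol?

Repeatedly combine the two least-probable nodes; the expected code length is the sum of the merged weights.
merge 1/25 + 3/50 → 1/10
merge 1/10 + 3/25 → 11/50
merge 3/20 + 4/25 → 31/100
merge 11/50 + 23/100 → 9/20
merge 6/25 + 31/100 → 11/20
merge 9/20 + 11/20 → 1
L = 1/10 + 11/50 + 31/100 + 9/20 + 11/20 + 1 = 263/100 = 2.63 bits/symbol.

2.63 bits/symbol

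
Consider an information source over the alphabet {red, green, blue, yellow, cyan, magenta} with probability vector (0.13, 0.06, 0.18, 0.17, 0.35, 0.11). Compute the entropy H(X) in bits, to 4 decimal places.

H = −Σ pᵢ log₂ pᵢ.
−0.13·log₂(0.13) = 0.3826
−0.06·log₂(0.06) = 0.2435
−0.18·log₂(0.18) = 0.4453
−0.17·log₂(0.17) = 0.4346
−0.35·log₂(0.35) = 0.5301
−0.11·log₂(0.11) = 0.3503
Sum ≈ 2.3865 → 2.3865 bits.

2.3865 bits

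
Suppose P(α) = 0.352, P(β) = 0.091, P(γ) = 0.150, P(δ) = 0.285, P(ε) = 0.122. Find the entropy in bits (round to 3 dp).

H = −Σ pᵢ log₂ pᵢ.
−0.352·log₂(0.352) = 0.5302
−0.091·log₂(0.091) = 0.3147
−0.150·log₂(0.150) = 0.4105
−0.285·log₂(0.285) = 0.5161
−0.122·log₂(0.122) = 0.3703
Sum ≈ 2.1419 → 2.142 bits.

2.142 bits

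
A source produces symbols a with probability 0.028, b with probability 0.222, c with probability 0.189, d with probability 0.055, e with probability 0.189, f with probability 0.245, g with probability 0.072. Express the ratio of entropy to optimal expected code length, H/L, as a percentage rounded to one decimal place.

Entropy H = −Σ p log₂ p ≈ 2.5356 bits.
Huffman merges: 7/250+11/200→83/1000; 9/125+83/1000→31/200; 31/200+189/1000→43/125; 189/1000+111/500→411/1000; 49/200+43/125→589/1000; 411/1000+589/1000→1. L = 1291/500 ≈ 2.5820.
Efficiency = H/L = 2.5356/2.5820 = 98.2%.

98.2%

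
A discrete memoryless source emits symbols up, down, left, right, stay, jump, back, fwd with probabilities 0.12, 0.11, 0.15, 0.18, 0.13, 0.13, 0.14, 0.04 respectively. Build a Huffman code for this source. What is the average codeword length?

2.97 bits/symbol

Repeatedly combine the two least-probable nodes; the expected code length is the sum of the merged weights.
merge 1/25 + 11/100 → 3/20
merge 3/25 + 13/100 → 1/4
merge 13/100 + 7/50 → 27/100
merge 3/20 + 3/20 → 3/10
merge 9/50 + 1/4 → 43/100
merge 27/100 + 3/10 → 57/100
merge 43/100 + 57/100 → 1
L = 3/20 + 1/4 + 27/100 + 3/10 + 43/100 + 57/100 + 1 = 297/100 = 2.97 bits/symbol.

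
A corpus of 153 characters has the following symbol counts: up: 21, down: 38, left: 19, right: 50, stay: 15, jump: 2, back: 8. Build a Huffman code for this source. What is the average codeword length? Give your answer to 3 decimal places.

Probabilities are the counts divided by 153.
Repeatedly combine the two least-probable nodes; the expected code length is the sum of the merged weights.
merge 2/153 + 8/153 → 10/153
merge 10/153 + 5/51 → 25/153
merge 19/153 + 7/51 → 40/153
merge 25/153 + 38/153 → 7/17
merge 40/153 + 50/153 → 10/17
merge 7/17 + 10/17 → 1
L = 10/153 + 25/153 + 40/153 + 7/17 + 10/17 + 1 = 127/51 ≈ 2.490 bits/symbol.

2.490 bits/symbol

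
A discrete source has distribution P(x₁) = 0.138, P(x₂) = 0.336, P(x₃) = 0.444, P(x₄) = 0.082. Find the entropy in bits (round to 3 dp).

H = −Σ pᵢ log₂ pᵢ.
−0.138·log₂(0.138) = 0.3943
−0.336·log₂(0.336) = 0.5287
−0.444·log₂(0.444) = 0.5201
−0.082·log₂(0.082) = 0.2959
Sum ≈ 1.7389 → 1.739 bits.

1.739 bits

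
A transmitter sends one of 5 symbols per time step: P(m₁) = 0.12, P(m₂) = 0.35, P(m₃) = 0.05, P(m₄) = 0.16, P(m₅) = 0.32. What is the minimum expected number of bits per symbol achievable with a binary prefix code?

Repeatedly combine the two least-probable nodes; the expected code length is the sum of the merged weights.
merge 1/20 + 3/25 → 17/100
merge 4/25 + 17/100 → 33/100
merge 8/25 + 33/100 → 13/20
merge 7/20 + 13/20 → 1
L = 17/100 + 33/100 + 13/20 + 1 = 43/20 = 2.15 bits/symbol.

2.15 bits/symbol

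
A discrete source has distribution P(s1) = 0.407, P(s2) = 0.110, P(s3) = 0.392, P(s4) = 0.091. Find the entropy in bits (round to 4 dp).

1.7224 bits

H = −Σ pᵢ log₂ pᵢ.
−0.407·log₂(0.407) = 0.5278
−0.110·log₂(0.110) = 0.3503
−0.392·log₂(0.392) = 0.5296
−0.091·log₂(0.091) = 0.3147
Sum ≈ 1.7224 → 1.7224 bits.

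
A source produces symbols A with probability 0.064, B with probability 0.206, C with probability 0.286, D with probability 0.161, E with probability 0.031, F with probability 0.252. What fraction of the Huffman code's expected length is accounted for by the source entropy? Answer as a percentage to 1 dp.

Entropy H = −Σ p log₂ p ≈ 2.3205 bits.
Huffman merges: 31/1000+8/125→19/200; 19/200+161/1000→32/125; 103/500+63/250→229/500; 32/125+143/500→271/500; 229/500+271/500→1. L = 2351/1000 ≈ 2.3510.
Efficiency = H/L = 2.3205/2.3510 = 98.7%.

98.7%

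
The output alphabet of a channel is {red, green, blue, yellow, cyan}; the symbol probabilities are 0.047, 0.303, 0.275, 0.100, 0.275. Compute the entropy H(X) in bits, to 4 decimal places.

2.0858 bits

H = −Σ pᵢ log₂ pᵢ.
−0.047·log₂(0.047) = 0.2073
−0.303·log₂(0.303) = 0.5220
−0.275·log₂(0.275) = 0.5122
−0.100·log₂(0.100) = 0.3322
−0.275·log₂(0.275) = 0.5122
Sum ≈ 2.0858 → 2.0858 bits.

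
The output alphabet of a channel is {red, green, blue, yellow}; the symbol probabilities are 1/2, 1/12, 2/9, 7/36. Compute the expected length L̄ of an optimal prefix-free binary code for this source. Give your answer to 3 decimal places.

1.778 bits/symbol

Repeatedly combine the two least-probable nodes; the expected code length is the sum of the merged weights.
merge 1/12 + 7/36 → 5/18
merge 2/9 + 5/18 → 1/2
merge 1/2 + 1/2 → 1
L = 5/18 + 1/2 + 1 = 16/9 ≈ 1.778 bits/symbol.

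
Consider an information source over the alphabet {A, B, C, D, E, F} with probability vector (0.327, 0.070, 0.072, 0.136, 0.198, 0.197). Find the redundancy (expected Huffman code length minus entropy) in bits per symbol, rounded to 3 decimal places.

Entropy H = −Σ p log₂ p ≈ 2.3850 bits.
Huffman merges: 7/100+9/125→71/500; 17/125+71/500→139/500; 197/1000+99/500→79/200; 139/500+327/1000→121/200; 79/200+121/200→1. L = 121/50 ≈ 2.4200.
L − H = 2.4200 − 2.3850 = 0.035 bits.

0.035 bits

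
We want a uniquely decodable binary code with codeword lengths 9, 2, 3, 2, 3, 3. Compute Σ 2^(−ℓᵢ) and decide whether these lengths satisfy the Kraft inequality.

With common denominator 2^9 = 512: Σ 2^(−ℓᵢ) = 1/512 + 128/512 + 64/512 + 128/512 + 64/512 + 64/512 = 449/512 = 0.876953125.
Kraft's inequality requires Σ ≤ 1; here Σ = 0.876953125 ≤ 1, so such a prefix code exists.

0.876953125; yes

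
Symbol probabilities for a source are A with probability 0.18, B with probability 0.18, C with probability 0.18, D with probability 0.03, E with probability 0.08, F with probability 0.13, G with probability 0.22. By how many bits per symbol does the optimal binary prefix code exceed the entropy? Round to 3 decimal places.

Entropy H = −Σ p log₂ p ≈ 2.6424 bits.
Huffman merges: 3/100+2/25→11/100; 11/100+13/100→6/25; 9/50+9/50→9/25; 9/50+11/50→2/5; 6/25+9/25→3/5; 2/5+3/5→1. L = 271/100 ≈ 2.7100.
L − H = 2.7100 − 2.6424 = 0.068 bits.

0.068 bits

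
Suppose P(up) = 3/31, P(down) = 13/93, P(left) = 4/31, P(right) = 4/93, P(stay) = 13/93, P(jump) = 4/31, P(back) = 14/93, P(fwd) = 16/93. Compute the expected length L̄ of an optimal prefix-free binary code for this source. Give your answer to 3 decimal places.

Repeatedly combine the two least-probable nodes; the expected code length is the sum of the merged weights.
merge 4/93 + 3/31 → 13/93
merge 4/31 + 4/31 → 8/31
merge 13/93 + 13/93 → 26/93
merge 13/93 + 14/93 → 9/31
merge 16/93 + 8/31 → 40/93
merge 26/93 + 9/31 → 53/93
merge 40/93 + 53/93 → 1
L = 13/93 + 8/31 + 26/93 + 9/31 + 40/93 + 53/93 + 1 = 92/31 ≈ 2.968 bits/symbol.

2.968 bits/symbol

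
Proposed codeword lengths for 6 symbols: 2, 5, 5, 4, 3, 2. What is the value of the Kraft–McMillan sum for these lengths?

0.75

With common denominator 2^5 = 32: Σ 2^(−ℓᵢ) = 8/32 + 1/32 + 1/32 + 2/32 + 4/32 + 8/32 = 24/32 = 0.75.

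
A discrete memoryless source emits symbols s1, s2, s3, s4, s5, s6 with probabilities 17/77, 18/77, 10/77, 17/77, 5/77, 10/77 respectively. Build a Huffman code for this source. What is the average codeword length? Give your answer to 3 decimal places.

2.519 bits/symbol

Repeatedly combine the two least-probable nodes; the expected code length is the sum of the merged weights.
merge 5/77 + 10/77 → 15/77
merge 10/77 + 15/77 → 25/77
merge 17/77 + 17/77 → 34/77
merge 18/77 + 25/77 → 43/77
merge 34/77 + 43/77 → 1
L = 15/77 + 25/77 + 34/77 + 43/77 + 1 = 194/77 ≈ 2.519 bits/symbol.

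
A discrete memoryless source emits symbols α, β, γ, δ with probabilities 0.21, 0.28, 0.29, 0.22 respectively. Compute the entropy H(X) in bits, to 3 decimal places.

1.986 bits

H = −Σ pᵢ log₂ pᵢ.
−0.21·log₂(0.21) = 0.4728
−0.28·log₂(0.28) = 0.5142
−0.29·log₂(0.29) = 0.5179
−0.22·log₂(0.22) = 0.4806
Sum ≈ 1.9855 → 1.986 bits.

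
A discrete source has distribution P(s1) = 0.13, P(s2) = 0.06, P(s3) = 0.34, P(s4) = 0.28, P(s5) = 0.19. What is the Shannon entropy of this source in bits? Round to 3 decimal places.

H = −Σ pᵢ log₂ pᵢ.
−0.13·log₂(0.13) = 0.3826
−0.06·log₂(0.06) = 0.2435
−0.34·log₂(0.34) = 0.5292
−0.28·log₂(0.28) = 0.5142
−0.19·log₂(0.19) = 0.4552
Sum ≈ 2.1248 → 2.125 bits.

2.125 bits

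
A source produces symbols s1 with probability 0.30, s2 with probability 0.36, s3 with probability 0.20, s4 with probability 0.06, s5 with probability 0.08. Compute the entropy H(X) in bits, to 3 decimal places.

H = −Σ pᵢ log₂ pᵢ.
−0.30·log₂(0.30) = 0.5211
−0.36·log₂(0.36) = 0.5306
−0.20·log₂(0.20) = 0.4644
−0.06·log₂(0.06) = 0.2435
−0.08·log₂(0.08) = 0.2915
Sum ≈ 2.0511 → 2.051 bits.

2.051 bits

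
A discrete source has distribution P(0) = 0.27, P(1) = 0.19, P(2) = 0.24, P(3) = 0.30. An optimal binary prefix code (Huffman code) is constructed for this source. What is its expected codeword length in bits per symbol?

Repeatedly combine the two least-probable nodes; the expected code length is the sum of the merged weights.
merge 19/100 + 6/25 → 43/100
merge 27/100 + 3/10 → 57/100
merge 43/100 + 57/100 → 1
L = 43/100 + 57/100 + 1 = 2 bits/symbol.

2 bits/symbol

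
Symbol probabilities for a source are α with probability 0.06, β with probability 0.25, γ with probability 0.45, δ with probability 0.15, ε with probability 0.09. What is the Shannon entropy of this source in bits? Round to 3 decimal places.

H = −Σ pᵢ log₂ pᵢ.
−0.06·log₂(0.06) = 0.2435
−0.25·log₂(0.25) = 0.5000
−0.45·log₂(0.45) = 0.5184
−0.15·log₂(0.15) = 0.4105
−0.09·log₂(0.09) = 0.3127
Sum ≈ 1.9851 → 1.985 bits.

1.985 bits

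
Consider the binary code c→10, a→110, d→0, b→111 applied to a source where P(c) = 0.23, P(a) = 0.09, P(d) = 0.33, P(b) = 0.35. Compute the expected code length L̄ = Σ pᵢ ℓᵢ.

L̄ = Σ pᵢ·ℓᵢ = 0.23·2 + 0.09·3 + 0.33·1 + 0.35·3 = 2.11 bits/symbol.

2.11 bits/symbol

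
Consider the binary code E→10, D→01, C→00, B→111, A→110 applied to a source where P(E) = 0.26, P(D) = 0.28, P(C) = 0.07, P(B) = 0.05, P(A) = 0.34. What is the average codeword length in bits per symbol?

2.39 bits/symbol

L̄ = Σ pᵢ·ℓᵢ = 0.26·2 + 0.28·2 + 0.07·2 + 0.05·3 + 0.34·3 = 2.39 bits/symbol.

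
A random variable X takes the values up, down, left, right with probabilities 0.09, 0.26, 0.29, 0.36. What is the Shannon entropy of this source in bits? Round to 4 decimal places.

1.8665 bits

H = −Σ pᵢ log₂ pᵢ.
−0.09·log₂(0.09) = 0.3127
−0.26·log₂(0.26) = 0.5053
−0.29·log₂(0.29) = 0.5179
−0.36·log₂(0.36) = 0.5306
Sum ≈ 1.8665 → 1.8665 bits.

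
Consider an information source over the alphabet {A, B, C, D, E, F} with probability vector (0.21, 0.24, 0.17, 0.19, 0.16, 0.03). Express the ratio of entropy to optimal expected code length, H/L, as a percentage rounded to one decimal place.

95.4%

Entropy H = −Σ p log₂ p ≈ 2.4316 bits.
Huffman merges: 3/100+4/25→19/100; 17/100+19/100→9/25; 19/100+21/100→2/5; 6/25+9/25→3/5; 2/5+3/5→1. L = 51/20 ≈ 2.5500.
Efficiency = H/L = 2.4316/2.5500 = 95.4%.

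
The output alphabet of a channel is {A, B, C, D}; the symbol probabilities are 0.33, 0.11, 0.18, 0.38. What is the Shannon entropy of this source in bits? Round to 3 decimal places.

H = −Σ pᵢ log₂ pᵢ.
−0.33·log₂(0.33) = 0.5278
−0.11·log₂(0.11) = 0.3503
−0.18·log₂(0.18) = 0.4453
−0.38·log₂(0.38) = 0.5305
Sum ≈ 1.8539 → 1.854 bits.

1.854 bits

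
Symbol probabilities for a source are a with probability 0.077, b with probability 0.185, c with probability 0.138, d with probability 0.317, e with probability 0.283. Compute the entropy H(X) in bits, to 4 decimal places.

H = −Σ pᵢ log₂ pᵢ.
−0.077·log₂(0.077) = 0.2848
−0.185·log₂(0.185) = 0.4504
−0.138·log₂(0.138) = 0.3943
−0.317·log₂(0.317) = 0.5254
−0.283·log₂(0.283) = 0.5154
Sum ≈ 2.1703 → 2.1703 bits.

2.1703 bits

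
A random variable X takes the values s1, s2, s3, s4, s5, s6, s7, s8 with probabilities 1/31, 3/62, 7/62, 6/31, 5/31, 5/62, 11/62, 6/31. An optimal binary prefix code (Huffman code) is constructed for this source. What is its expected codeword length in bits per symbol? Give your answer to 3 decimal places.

2.855 bits/symbol

Repeatedly combine the two least-probable nodes; the expected code length is the sum of the merged weights.
merge 1/31 + 3/62 → 5/62
merge 5/62 + 5/62 → 5/31
merge 7/62 + 5/31 → 17/62
merge 5/31 + 11/62 → 21/62
merge 6/31 + 6/31 → 12/31
merge 17/62 + 21/62 → 19/31
merge 12/31 + 19/31 → 1
L = 5/62 + 5/31 + 17/62 + 21/62 + 12/31 + 19/31 + 1 = 177/62 ≈ 2.855 bits/symbol.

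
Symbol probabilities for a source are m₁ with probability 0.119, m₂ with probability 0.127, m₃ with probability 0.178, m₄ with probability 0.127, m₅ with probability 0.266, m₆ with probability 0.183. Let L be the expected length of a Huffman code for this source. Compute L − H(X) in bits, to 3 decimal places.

Entropy H = −Σ p log₂ p ≈ 2.5214 bits.
Huffman merges: 119/1000+127/1000→123/500; 127/1000+89/500→61/200; 183/1000+123/500→429/1000; 133/500+61/200→571/1000; 429/1000+571/1000→1. L = 2551/1000 ≈ 2.5510.
L − H = 2.5510 − 2.5214 = 0.030 bits.

0.030 bits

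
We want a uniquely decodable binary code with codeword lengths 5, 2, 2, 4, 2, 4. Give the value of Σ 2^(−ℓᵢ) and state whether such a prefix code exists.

With common denominator 2^5 = 32: Σ 2^(−ℓᵢ) = 1/32 + 8/32 + 8/32 + 2/32 + 8/32 + 2/32 = 29/32 = 0.90625.
Kraft's inequality requires Σ ≤ 1; here Σ = 0.90625 ≤ 1, so such a prefix code exists.

0.90625; yes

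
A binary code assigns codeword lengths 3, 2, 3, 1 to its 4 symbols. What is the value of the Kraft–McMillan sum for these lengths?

With common denominator 2^3 = 8: Σ 2^(−ℓᵢ) = 1/8 + 2/8 + 1/8 + 4/8 = 8/8 = 1.

1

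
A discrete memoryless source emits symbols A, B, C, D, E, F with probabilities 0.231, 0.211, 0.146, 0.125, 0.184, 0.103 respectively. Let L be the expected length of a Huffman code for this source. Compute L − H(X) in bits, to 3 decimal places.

0.029 bits

Entropy H = −Σ p log₂ p ≈ 2.5294 bits.
Huffman merges: 103/1000+1/8→57/250; 73/500+23/125→33/100; 211/1000+57/250→439/1000; 231/1000+33/100→561/1000; 439/1000+561/1000→1. L = 1279/500 ≈ 2.5580.
L − H = 2.5580 − 2.5294 = 0.029 bits.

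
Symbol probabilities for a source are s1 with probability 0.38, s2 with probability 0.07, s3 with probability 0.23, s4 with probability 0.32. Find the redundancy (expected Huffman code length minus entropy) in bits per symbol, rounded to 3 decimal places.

Entropy H = −Σ p log₂ p ≈ 1.8127 bits.
Huffman merges: 7/100+23/100→3/10; 3/10+8/25→31/50; 19/50+31/50→1. L = 48/25 ≈ 1.9200.
L − H = 1.9200 − 1.8127 = 0.107 bits.

0.107 bits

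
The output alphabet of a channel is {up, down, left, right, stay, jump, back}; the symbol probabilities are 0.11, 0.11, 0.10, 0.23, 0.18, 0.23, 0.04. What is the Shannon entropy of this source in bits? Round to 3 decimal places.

H = −Σ pᵢ log₂ pᵢ.
−0.11·log₂(0.11) = 0.3503
−0.11·log₂(0.11) = 0.3503
−0.10·log₂(0.10) = 0.3322
−0.23·log₂(0.23) = 0.4877
−0.18·log₂(0.18) = 0.4453
−0.23·log₂(0.23) = 0.4877
−0.04·log₂(0.04) = 0.1858
Sum ≈ 2.6392 → 2.639 bits.

2.639 bits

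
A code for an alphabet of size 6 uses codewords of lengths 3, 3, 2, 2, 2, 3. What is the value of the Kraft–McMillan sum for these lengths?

1.125

With common denominator 2^3 = 8: Σ 2^(−ℓᵢ) = 1/8 + 1/8 + 2/8 + 2/8 + 2/8 + 1/8 = 9/8 = 1.125.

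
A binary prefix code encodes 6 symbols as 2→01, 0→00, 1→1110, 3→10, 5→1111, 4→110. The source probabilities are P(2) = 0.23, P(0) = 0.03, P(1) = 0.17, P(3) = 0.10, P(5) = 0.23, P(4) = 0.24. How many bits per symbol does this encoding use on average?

L̄ = Σ pᵢ·ℓᵢ = 0.23·2 + 0.03·2 + 0.17·4 + 0.10·2 + 0.23·4 + 0.24·3 = 3.04 bits/symbol.

3.04 bits/symbol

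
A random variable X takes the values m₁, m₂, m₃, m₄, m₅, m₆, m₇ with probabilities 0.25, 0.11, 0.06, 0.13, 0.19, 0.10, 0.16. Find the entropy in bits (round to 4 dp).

H = −Σ pᵢ log₂ pᵢ.
−0.25·log₂(0.25) = 0.5000
−0.11·log₂(0.11) = 0.3503
−0.06·log₂(0.06) = 0.2435
−0.13·log₂(0.13) = 0.3826
−0.19·log₂(0.19) = 0.4552
−0.10·log₂(0.10) = 0.3322
−0.16·log₂(0.16) = 0.4230
Sum ≈ 2.6869 → 2.6869 bits.

2.6869 bits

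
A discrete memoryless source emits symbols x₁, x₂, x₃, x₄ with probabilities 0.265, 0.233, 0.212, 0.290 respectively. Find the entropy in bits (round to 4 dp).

1.9897 bits

H = −Σ pᵢ log₂ pᵢ.
−0.265·log₂(0.265) = 0.5077
−0.233·log₂(0.233) = 0.4897
−0.212·log₂(0.212) = 0.4744
−0.290·log₂(0.290) = 0.5179
Sum ≈ 1.9897 → 1.9897 bits.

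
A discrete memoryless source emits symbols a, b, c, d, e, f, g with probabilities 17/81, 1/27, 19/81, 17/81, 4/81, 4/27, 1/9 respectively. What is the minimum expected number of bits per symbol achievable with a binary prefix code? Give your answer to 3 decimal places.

Repeatedly combine the two least-probable nodes; the expected code length is the sum of the merged weights.
merge 1/27 + 4/81 → 7/81
merge 7/81 + 1/9 → 16/81
merge 4/27 + 16/81 → 28/81
merge 17/81 + 17/81 → 34/81
merge 19/81 + 28/81 → 47/81
merge 34/81 + 47/81 → 1
L = 7/81 + 16/81 + 28/81 + 34/81 + 47/81 + 1 = 71/27 ≈ 2.630 bits/symbol.

2.630 bits/symbol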